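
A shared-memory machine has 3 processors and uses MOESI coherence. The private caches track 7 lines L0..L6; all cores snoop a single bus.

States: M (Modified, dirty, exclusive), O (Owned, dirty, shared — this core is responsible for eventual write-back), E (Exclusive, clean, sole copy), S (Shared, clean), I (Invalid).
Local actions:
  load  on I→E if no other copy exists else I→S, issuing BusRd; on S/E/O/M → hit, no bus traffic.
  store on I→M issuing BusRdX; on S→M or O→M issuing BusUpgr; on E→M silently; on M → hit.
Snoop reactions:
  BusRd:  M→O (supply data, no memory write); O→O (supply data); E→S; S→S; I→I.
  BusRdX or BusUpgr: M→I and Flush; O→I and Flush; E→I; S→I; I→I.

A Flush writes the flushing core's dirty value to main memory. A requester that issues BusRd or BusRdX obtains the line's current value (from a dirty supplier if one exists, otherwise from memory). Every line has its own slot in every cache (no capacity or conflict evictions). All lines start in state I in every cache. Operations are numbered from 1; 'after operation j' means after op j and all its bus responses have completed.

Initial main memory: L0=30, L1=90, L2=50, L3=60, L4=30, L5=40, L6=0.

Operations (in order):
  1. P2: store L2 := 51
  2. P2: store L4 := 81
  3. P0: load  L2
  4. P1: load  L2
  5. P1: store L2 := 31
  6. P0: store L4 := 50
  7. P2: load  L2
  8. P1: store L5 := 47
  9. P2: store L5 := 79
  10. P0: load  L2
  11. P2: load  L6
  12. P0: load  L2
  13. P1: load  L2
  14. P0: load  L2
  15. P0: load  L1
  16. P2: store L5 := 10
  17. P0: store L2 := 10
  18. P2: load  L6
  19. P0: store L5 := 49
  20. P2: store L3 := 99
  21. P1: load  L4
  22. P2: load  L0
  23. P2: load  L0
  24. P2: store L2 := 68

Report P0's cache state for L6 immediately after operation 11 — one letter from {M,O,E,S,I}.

1. P2: store L2 := 51  bus=[BusRdX]  L2: P0=I P1=I P2=M  mem[L2]=50
2. P2: store L4 := 81  bus=[BusRdX]  L4: P0=I P1=I P2=M  mem[L4]=30
3. P0: load  L2  bus=[BusRd]  L2: P0=S P1=I P2=O  mem[L2]=50
4. P1: load  L2  bus=[BusRd]  L2: P0=S P1=S P2=O  mem[L2]=50
5. P1: store L2 := 31  bus=[BusUpgr,Flush]  L2: P0=I P1=M P2=I  mem[L2]=51
6. P0: store L4 := 50  bus=[BusRdX,Flush]  L4: P0=M P1=I P2=I  mem[L4]=81
7. P2: load  L2  bus=[BusRd]  L2: P0=I P1=O P2=S  mem[L2]=51
8. P1: store L5 := 47  bus=[BusRdX]  L5: P0=I P1=M P2=I  mem[L5]=40
9. P2: store L5 := 79  bus=[BusRdX,Flush]  L5: P0=I P1=I P2=M  mem[L5]=47
10. P0: load  L2  bus=[BusRd]  L2: P0=S P1=O P2=S  mem[L2]=51
11. P2: load  L6  bus=[BusRd]  L6: P0=I P1=I P2=E  mem[L6]=0
12. P0: load  L2  bus=[-]  L2: P0=S P1=O P2=S  mem[L2]=51
13. P1: load  L2  bus=[-]  L2: P0=S P1=O P2=S  mem[L2]=51
14. P0: load  L2  bus=[-]  L2: P0=S P1=O P2=S  mem[L2]=51
15. P0: load  L1  bus=[BusRd]  L1: P0=E P1=I P2=I  mem[L1]=90
16. P2: store L5 := 10  bus=[-]  L5: P0=I P1=I P2=M  mem[L5]=47
17. P0: store L2 := 10  bus=[BusUpgr,Flush]  L2: P0=M P1=I P2=I  mem[L2]=31
18. P2: load  L6  bus=[-]  L6: P0=I P1=I P2=E  mem[L6]=0
19. P0: store L5 := 49  bus=[BusRdX,Flush]  L5: P0=M P1=I P2=I  mem[L5]=10
20. P2: store L3 := 99  bus=[BusRdX]  L3: P0=I P1=I P2=M  mem[L3]=60
21. P1: load  L4  bus=[BusRd]  L4: P0=O P1=S P2=I  mem[L4]=81
22. P2: load  L0  bus=[BusRd]  L0: P0=I P1=I P2=E  mem[L0]=30
23. P2: load  L0  bus=[-]  L0: P0=I P1=I P2=E  mem[L0]=30
24. P2: store L2 := 68  bus=[BusRdX,Flush]  L2: P0=I P1=I P2=M  mem[L2]=10

state = I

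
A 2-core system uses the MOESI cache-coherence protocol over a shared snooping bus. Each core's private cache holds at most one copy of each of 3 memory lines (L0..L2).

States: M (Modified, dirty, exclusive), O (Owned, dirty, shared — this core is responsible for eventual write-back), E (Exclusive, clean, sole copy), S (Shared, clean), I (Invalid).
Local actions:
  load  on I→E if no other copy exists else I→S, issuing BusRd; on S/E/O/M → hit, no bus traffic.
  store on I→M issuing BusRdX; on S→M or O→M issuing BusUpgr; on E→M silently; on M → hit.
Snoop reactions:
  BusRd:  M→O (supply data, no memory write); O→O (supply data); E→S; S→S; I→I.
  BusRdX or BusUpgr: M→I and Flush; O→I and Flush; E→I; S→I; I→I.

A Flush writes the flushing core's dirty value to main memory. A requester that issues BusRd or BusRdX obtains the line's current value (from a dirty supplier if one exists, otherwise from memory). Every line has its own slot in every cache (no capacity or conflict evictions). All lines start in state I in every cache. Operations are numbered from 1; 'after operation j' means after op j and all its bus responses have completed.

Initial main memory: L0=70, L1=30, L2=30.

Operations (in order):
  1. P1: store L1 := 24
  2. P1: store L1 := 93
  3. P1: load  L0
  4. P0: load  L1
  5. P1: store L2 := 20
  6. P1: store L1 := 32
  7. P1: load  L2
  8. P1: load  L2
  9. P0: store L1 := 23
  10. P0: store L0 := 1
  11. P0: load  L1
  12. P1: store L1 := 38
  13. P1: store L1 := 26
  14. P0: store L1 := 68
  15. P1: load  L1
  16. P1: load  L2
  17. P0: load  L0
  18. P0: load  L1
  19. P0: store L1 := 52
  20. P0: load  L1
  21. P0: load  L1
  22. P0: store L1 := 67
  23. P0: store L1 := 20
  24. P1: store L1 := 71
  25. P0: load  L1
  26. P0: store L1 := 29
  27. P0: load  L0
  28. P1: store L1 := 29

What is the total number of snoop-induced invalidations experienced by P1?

invalidations = 5

[1] P1: store L1 := 24 | P0:I, P1:M(24) | bus: BusRdX
[2] P1: store L1 := 93 | P0:I, P1:M(93) | bus: none
[3] P1: load  L0 | P0:I, P1:E(70) | bus: BusRd
[4] P0: load  L1 | P0:S(93), P1:O(93) | bus: BusRd
[5] P1: store L2 := 20 | P0:I, P1:M(20) | bus: BusRdX
[6] P1: store L1 := 32 | P0:I, P1:M(32) | bus: BusUpgr
[7] P1: load  L2 | P0:I, P1:M(20) | bus: none
[8] P1: load  L2 | P0:I, P1:M(20) | bus: none
[9] P0: store L1 := 23 | P0:M(23), P1:I | bus: BusRdX,Flush
[10] P0: store L0 := 1 | P0:M(1), P1:I | bus: BusRdX
[11] P0: load  L1 | P0:M(23), P1:I | bus: none
[12] P1: store L1 := 38 | P0:I, P1:M(38) | bus: BusRdX,Flush
[13] P1: store L1 := 26 | P0:I, P1:M(26) | bus: none
[14] P0: store L1 := 68 | P0:M(68), P1:I | bus: BusRdX,Flush
[15] P1: load  L1 | P0:O(68), P1:S(68) | bus: BusRd
[16] P1: load  L2 | P0:I, P1:M(20) | bus: none
[17] P0: load  L0 | P0:M(1), P1:I | bus: none
[18] P0: load  L1 | P0:O(68), P1:S(68) | bus: none
[19] P0: store L1 := 52 | P0:M(52), P1:I | bus: BusUpgr
[20] P0: load  L1 | P0:M(52), P1:I | bus: none
[21] P0: load  L1 | P0:M(52), P1:I | bus: none
[22] P0: store L1 := 67 | P0:M(67), P1:I | bus: none
[23] P0: store L1 := 20 | P0:M(20), P1:I | bus: none
[24] P1: store L1 := 71 | P0:I, P1:M(71) | bus: BusRdX,Flush
[25] P0: load  L1 | P0:S(71), P1:O(71) | bus: BusRd
[26] P0: store L1 := 29 | P0:M(29), P1:I | bus: BusUpgr,Flush
[27] P0: load  L0 | P0:M(1), P1:I | bus: none
[28] P1: store L1 := 29 | P0:I, P1:M(29) | bus: BusRdX,Flush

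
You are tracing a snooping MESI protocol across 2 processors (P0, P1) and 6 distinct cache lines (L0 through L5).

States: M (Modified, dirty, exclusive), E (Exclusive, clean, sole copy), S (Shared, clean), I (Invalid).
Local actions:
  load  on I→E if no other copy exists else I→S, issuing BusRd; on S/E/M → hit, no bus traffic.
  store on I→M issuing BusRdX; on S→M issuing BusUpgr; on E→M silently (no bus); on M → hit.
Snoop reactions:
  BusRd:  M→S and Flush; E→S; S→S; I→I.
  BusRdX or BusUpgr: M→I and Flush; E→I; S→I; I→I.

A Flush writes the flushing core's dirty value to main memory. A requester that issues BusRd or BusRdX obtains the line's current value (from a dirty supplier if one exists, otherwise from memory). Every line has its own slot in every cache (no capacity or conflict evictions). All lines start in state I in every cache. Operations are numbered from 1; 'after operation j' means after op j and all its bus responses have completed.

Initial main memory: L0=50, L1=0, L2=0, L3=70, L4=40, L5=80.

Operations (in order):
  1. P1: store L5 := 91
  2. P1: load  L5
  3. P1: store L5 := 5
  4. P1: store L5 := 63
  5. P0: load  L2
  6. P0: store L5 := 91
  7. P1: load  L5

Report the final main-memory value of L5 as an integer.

memory[L5] = 91

step 1: P1: store L5 := 91  ⟶  IM  (L5)  txn=BusRdX  M[L5]=80
step 2: P1: load  L5  ⟶  IM  (L5)  txn=∅  M[L5]=80
step 3: P1: store L5 := 5  ⟶  IM  (L5)  txn=∅  M[L5]=80
step 4: P1: store L5 := 63  ⟶  IM  (L5)  txn=∅  M[L5]=80
step 5: P0: load  L2  ⟶  EI  (L2)  txn=BusRd  M[L2]=0
step 6: P0: store L5 := 91  ⟶  MI  (L5)  txn=BusRdX+Flush  M[L5]=63
step 7: P1: load  L5  ⟶  SS  (L5)  txn=BusRd+Flush  M[L5]=91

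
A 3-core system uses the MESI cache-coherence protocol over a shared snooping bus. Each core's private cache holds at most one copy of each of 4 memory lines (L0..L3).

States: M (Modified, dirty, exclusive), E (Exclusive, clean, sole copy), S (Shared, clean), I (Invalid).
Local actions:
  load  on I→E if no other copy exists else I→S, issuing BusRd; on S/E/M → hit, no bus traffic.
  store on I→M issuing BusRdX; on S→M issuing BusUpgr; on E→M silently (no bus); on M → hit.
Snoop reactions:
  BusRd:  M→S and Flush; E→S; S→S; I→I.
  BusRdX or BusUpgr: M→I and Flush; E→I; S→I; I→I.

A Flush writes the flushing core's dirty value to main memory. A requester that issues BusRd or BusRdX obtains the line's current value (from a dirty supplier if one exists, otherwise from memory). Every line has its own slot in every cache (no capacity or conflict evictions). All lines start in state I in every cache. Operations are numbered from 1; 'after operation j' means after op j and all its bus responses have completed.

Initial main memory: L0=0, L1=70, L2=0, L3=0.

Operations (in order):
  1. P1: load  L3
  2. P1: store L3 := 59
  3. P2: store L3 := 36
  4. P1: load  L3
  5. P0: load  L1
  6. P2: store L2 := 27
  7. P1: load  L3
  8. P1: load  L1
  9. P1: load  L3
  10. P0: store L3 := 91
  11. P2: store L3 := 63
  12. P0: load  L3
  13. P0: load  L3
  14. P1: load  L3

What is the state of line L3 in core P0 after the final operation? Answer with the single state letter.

step 1: P1: load  L3  ⟶  IEI  (L3)  txn=BusRd  M[L3]=0
step 2: P1: store L3 := 59  ⟶  IMI  (L3)  txn=∅  M[L3]=0
step 3: P2: store L3 := 36  ⟶  IIM  (L3)  txn=BusRdX+Flush  M[L3]=59
step 4: P1: load  L3  ⟶  ISS  (L3)  txn=BusRd+Flush  M[L3]=36
step 5: P0: load  L1  ⟶  EII  (L1)  txn=BusRd  M[L1]=70
step 6: P2: store L2 := 27  ⟶  IIM  (L2)  txn=BusRdX  M[L2]=0
step 7: P1: load  L3  ⟶  ISS  (L3)  txn=∅  M[L3]=36
step 8: P1: load  L1  ⟶  SSI  (L1)  txn=BusRd  M[L1]=70
step 9: P1: load  L3  ⟶  ISS  (L3)  txn=∅  M[L3]=36
step 10: P0: store L3 := 91  ⟶  MII  (L3)  txn=BusRdX  M[L3]=36
step 11: P2: store L3 := 63  ⟶  IIM  (L3)  txn=BusRdX+Flush  M[L3]=91
step 12: P0: load  L3  ⟶  SIS  (L3)  txn=BusRd+Flush  M[L3]=63
step 13: P0: load  L3  ⟶  SIS  (L3)  txn=∅  M[L3]=63
step 14: P1: load  L3  ⟶  SSS  (L3)  txn=BusRd  M[L3]=63

state = S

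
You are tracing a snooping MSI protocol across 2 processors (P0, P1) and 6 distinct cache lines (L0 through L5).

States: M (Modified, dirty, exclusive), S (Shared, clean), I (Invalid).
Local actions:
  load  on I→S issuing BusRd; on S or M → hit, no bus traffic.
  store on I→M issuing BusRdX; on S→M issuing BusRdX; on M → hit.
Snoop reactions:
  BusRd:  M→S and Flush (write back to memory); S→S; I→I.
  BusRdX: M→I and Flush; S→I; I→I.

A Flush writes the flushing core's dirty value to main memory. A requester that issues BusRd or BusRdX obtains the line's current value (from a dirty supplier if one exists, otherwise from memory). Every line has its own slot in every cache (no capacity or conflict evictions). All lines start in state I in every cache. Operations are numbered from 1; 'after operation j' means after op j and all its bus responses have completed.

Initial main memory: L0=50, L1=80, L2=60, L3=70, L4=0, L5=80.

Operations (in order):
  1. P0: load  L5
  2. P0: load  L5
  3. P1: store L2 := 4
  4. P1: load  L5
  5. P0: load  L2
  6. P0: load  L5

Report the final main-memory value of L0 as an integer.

step 1: P0: load  L5  ⟶  SI  (L5)  txn=BusRd  M[L5]=80
step 2: P0: load  L5  ⟶  SI  (L5)  txn=∅  M[L5]=80
step 3: P1: store L2 := 4  ⟶  IM  (L2)  txn=BusRdX  M[L2]=60
step 4: P1: load  L5  ⟶  SS  (L5)  txn=BusRd  M[L5]=80
step 5: P0: load  L2  ⟶  SS  (L2)  txn=BusRd+Flush  M[L2]=4
step 6: P0: load  L5  ⟶  SS  (L5)  txn=∅  M[L5]=80

memory[L0] = 50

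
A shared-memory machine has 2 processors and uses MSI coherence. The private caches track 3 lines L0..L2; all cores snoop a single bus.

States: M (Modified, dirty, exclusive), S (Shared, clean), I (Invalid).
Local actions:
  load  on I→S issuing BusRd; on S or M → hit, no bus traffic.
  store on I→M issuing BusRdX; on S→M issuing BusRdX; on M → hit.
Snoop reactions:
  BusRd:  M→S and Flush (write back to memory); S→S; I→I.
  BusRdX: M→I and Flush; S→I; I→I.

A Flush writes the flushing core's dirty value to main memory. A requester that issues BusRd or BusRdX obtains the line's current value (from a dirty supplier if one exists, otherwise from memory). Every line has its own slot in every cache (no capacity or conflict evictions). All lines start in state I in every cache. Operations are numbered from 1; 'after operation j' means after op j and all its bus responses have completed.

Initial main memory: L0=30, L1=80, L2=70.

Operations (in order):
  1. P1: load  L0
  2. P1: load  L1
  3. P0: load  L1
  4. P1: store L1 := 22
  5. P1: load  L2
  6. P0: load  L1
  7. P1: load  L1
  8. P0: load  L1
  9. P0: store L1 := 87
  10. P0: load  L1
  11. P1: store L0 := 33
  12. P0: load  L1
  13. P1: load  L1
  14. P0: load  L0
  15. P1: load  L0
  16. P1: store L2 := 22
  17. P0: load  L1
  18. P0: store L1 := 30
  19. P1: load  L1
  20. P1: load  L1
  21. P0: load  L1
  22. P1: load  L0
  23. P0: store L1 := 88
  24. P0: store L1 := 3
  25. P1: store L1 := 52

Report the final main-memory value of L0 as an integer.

  op1 P1: load  L0 → I/S on L0; bus BusRd; mem=30
  op2 P1: load  L1 → I/S on L1; bus BusRd; mem=80
  op3 P0: load  L1 → S/S on L1; bus BusRd; mem=80
  op4 P1: store L1 := 22 → I/M on L1; bus BusRdX; mem=80
  op5 P1: load  L2 → I/S on L2; bus BusRd; mem=70
  op6 P0: load  L1 → S/S on L1; bus BusRd Flush; mem=22
  op7 P1: load  L1 → S/S on L1; bus (none); mem=22
  op8 P0: load  L1 → S/S on L1; bus (none); mem=22
  op9 P0: store L1 := 87 → M/I on L1; bus BusRdX; mem=22
  op10 P0: load  L1 → M/I on L1; bus (none); mem=22
  op11 P1: store L0 := 33 → I/M on L0; bus BusRdX; mem=30
  op12 P0: load  L1 → M/I on L1; bus (none); mem=22
  op13 P1: load  L1 → S/S on L1; bus BusRd Flush; mem=87
  op14 P0: load  L0 → S/S on L0; bus BusRd Flush; mem=33
  op15 P1: load  L0 → S/S on L0; bus (none); mem=33
  op16 P1: store L2 := 22 → I/M on L2; bus BusRdX; mem=70
  op17 P0: load  L1 → S/S on L1; bus (none); mem=87
  op18 P0: store L1 := 30 → M/I on L1; bus BusRdX; mem=87
  op19 P1: load  L1 → S/S on L1; bus BusRd Flush; mem=30
  op20 P1: load  L1 → S/S on L1; bus (none); mem=30
  op21 P0: load  L1 → S/S on L1; bus (none); mem=30
  op22 P1: load  L0 → S/S on L0; bus (none); mem=33
  op23 P0: store L1 := 88 → M/I on L1; bus BusRdX; mem=30
  op24 P0: store L1 := 3 → M/I on L1; bus (none); mem=30
  op25 P1: store L1 := 52 → I/M on L1; bus BusRdX Flush; mem=3

memory[L0] = 33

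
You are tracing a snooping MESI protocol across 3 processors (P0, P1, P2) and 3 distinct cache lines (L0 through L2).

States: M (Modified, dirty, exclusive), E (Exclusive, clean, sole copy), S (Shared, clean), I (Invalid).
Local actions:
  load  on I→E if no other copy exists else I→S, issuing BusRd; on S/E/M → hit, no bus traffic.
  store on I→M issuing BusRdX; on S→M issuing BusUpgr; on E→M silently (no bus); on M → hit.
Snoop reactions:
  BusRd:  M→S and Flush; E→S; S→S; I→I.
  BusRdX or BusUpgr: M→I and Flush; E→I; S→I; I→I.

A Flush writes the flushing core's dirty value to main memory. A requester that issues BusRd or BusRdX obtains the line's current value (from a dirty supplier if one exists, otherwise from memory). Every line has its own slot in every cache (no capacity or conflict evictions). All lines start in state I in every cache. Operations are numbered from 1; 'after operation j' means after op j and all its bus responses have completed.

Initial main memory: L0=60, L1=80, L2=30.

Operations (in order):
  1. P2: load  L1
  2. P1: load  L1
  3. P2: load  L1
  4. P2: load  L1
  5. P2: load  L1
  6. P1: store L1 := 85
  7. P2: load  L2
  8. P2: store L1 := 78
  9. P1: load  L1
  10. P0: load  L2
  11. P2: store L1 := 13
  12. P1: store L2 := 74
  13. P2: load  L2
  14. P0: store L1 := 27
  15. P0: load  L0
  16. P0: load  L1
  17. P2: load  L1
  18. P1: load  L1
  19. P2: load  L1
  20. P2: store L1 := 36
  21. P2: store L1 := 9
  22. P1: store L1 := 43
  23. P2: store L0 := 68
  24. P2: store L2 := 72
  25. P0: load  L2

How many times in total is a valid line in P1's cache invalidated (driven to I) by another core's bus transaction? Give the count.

invalidations = 4

step 1: P2: load  L1  ⟶  IIE  (L1)  txn=BusRd  M[L1]=80
step 2: P1: load  L1  ⟶  ISS  (L1)  txn=BusRd  M[L1]=80
step 3: P2: load  L1  ⟶  ISS  (L1)  txn=∅  M[L1]=80
step 4: P2: load  L1  ⟶  ISS  (L1)  txn=∅  M[L1]=80
step 5: P2: load  L1  ⟶  ISS  (L1)  txn=∅  M[L1]=80
step 6: P1: store L1 := 85  ⟶  IMI  (L1)  txn=BusUpgr  M[L1]=80
step 7: P2: load  L2  ⟶  IIE  (L2)  txn=BusRd  M[L2]=30
step 8: P2: store L1 := 78  ⟶  IIM  (L1)  txn=BusRdX+Flush  M[L1]=85
step 9: P1: load  L1  ⟶  ISS  (L1)  txn=BusRd+Flush  M[L1]=78
step 10: P0: load  L2  ⟶  SIS  (L2)  txn=BusRd  M[L2]=30
step 11: P2: store L1 := 13  ⟶  IIM  (L1)  txn=BusUpgr  M[L1]=78
step 12: P1: store L2 := 74  ⟶  IMI  (L2)  txn=BusRdX  M[L2]=30
step 13: P2: load  L2  ⟶  ISS  (L2)  txn=BusRd+Flush  M[L2]=74
step 14: P0: store L1 := 27  ⟶  MII  (L1)  txn=BusRdX+Flush  M[L1]=13
step 15: P0: load  L0  ⟶  EII  (L0)  txn=BusRd  M[L0]=60
step 16: P0: load  L1  ⟶  MII  (L1)  txn=∅  M[L1]=13
step 17: P2: load  L1  ⟶  SIS  (L1)  txn=BusRd+Flush  M[L1]=27
step 18: P1: load  L1  ⟶  SSS  (L1)  txn=BusRd  M[L1]=27
step 19: P2: load  L1  ⟶  SSS  (L1)  txn=∅  M[L1]=27
step 20: P2: store L1 := 36  ⟶  IIM  (L1)  txn=BusUpgr  M[L1]=27
step 21: P2: store L1 := 9  ⟶  IIM  (L1)  txn=∅  M[L1]=27
step 22: P1: store L1 := 43  ⟶  IMI  (L1)  txn=BusRdX+Flush  M[L1]=9
step 23: P2: store L0 := 68  ⟶  IIM  (L0)  txn=BusRdX  M[L0]=60
step 24: P2: store L2 := 72  ⟶  IIM  (L2)  txn=BusUpgr  M[L2]=74
step 25: P0: load  L2  ⟶  SIS  (L2)  txn=BusRd+Flush  M[L2]=72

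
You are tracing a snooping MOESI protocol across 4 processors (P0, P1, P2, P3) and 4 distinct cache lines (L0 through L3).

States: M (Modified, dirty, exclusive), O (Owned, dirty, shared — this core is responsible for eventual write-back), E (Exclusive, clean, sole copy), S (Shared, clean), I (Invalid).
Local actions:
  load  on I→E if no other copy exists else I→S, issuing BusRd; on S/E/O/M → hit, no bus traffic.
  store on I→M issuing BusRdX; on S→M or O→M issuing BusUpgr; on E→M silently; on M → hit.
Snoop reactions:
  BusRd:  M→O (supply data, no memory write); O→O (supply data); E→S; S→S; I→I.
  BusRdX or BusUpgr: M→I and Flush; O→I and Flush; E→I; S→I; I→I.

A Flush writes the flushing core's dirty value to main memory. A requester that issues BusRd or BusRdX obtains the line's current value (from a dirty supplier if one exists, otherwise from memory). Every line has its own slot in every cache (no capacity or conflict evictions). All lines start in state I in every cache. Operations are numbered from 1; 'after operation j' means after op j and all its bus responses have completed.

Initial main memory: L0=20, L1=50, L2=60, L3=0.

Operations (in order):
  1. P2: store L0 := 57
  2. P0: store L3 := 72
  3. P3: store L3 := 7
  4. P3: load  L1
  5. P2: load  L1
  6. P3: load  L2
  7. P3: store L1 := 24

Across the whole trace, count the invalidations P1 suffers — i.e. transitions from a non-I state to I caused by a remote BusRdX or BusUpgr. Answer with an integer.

1. P2: store L0 := 57  bus=[BusRdX]  L0: P0=I P1=I P2=M P3=I  mem[L0]=20
2. P0: store L3 := 72  bus=[BusRdX]  L3: P0=M P1=I P2=I P3=I  mem[L3]=0
3. P3: store L3 := 7  bus=[BusRdX,Flush]  L3: P0=I P1=I P2=I P3=M  mem[L3]=72
4. P3: load  L1  bus=[BusRd]  L1: P0=I P1=I P2=I P3=E  mem[L1]=50
5. P2: load  L1  bus=[BusRd]  L1: P0=I P1=I P2=S P3=S  mem[L1]=50
6. P3: load  L2  bus=[BusRd]  L2: P0=I P1=I P2=I P3=E  mem[L2]=60
7. P3: store L1 := 24  bus=[BusUpgr]  L1: P0=I P1=I P2=I P3=M  mem[L1]=50

invalidations = 0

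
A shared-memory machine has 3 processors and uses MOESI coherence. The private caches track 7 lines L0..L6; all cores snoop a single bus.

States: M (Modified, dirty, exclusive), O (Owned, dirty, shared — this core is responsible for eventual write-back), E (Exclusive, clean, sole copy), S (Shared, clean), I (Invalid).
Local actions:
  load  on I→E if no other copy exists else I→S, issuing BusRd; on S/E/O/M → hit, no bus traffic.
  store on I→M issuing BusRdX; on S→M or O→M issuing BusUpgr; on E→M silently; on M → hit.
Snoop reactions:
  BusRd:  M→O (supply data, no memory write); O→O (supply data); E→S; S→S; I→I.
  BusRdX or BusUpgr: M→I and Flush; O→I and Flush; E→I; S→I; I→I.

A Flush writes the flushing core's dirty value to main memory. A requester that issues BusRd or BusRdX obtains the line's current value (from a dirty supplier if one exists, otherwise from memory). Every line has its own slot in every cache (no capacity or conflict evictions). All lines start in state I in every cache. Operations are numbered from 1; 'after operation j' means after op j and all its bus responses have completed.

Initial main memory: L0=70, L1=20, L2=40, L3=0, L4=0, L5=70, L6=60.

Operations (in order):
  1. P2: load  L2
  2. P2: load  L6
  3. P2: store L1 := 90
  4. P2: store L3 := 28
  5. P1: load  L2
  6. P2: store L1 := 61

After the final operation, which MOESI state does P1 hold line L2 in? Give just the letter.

[1] P2: load  L2 | P0:I, P1:I, P2:E(40) | bus: BusRd
[2] P2: load  L6 | P0:I, P1:I, P2:E(60) | bus: BusRd
[3] P2: store L1 := 90 | P0:I, P1:I, P2:M(90) | bus: BusRdX
[4] P2: store L3 := 28 | P0:I, P1:I, P2:M(28) | bus: BusRdX
[5] P1: load  L2 | P0:I, P1:S(40), P2:S(40) | bus: BusRd
[6] P2: store L1 := 61 | P0:I, P1:I, P2:M(61) | bus: none

state = S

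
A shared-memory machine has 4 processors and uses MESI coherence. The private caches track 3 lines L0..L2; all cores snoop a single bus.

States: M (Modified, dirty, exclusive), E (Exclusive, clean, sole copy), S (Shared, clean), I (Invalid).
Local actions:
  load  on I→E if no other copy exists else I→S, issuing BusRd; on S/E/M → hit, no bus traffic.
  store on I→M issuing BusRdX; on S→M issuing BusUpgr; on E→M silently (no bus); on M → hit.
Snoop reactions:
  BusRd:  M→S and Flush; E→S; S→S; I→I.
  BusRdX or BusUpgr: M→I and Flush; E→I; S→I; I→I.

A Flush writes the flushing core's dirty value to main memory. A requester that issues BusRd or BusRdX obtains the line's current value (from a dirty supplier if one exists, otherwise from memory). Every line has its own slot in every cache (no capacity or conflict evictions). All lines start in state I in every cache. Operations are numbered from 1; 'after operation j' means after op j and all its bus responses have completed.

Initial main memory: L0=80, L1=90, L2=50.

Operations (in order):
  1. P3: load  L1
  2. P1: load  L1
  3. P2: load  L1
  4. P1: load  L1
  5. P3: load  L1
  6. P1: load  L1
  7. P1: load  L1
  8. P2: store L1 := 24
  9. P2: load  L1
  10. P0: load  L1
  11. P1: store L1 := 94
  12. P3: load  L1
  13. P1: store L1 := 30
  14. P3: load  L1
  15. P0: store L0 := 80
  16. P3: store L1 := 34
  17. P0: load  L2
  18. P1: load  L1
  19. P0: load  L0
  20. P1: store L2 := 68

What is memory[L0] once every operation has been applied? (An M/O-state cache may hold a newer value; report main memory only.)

memory[L0] = 80

step 1: P3: load  L1  ⟶  IIIE  (L1)  txn=BusRd  M[L1]=90
step 2: P1: load  L1  ⟶  ISIS  (L1)  txn=BusRd  M[L1]=90
step 3: P2: load  L1  ⟶  ISSS  (L1)  txn=BusRd  M[L1]=90
step 4: P1: load  L1  ⟶  ISSS  (L1)  txn=∅  M[L1]=90
step 5: P3: load  L1  ⟶  ISSS  (L1)  txn=∅  M[L1]=90
step 6: P1: load  L1  ⟶  ISSS  (L1)  txn=∅  M[L1]=90
step 7: P1: load  L1  ⟶  ISSS  (L1)  txn=∅  M[L1]=90
step 8: P2: store L1 := 24  ⟶  IIMI  (L1)  txn=BusUpgr  M[L1]=90
step 9: P2: load  L1  ⟶  IIMI  (L1)  txn=∅  M[L1]=90
step 10: P0: load  L1  ⟶  SISI  (L1)  txn=BusRd+Flush  M[L1]=24
step 11: P1: store L1 := 94  ⟶  IMII  (L1)  txn=BusRdX  M[L1]=24
step 12: P3: load  L1  ⟶  ISIS  (L1)  txn=BusRd+Flush  M[L1]=94
step 13: P1: store L1 := 30  ⟶  IMII  (L1)  txn=BusUpgr  M[L1]=94
step 14: P3: load  L1  ⟶  ISIS  (L1)  txn=BusRd+Flush  M[L1]=30
step 15: P0: store L0 := 80  ⟶  MIII  (L0)  txn=BusRdX  M[L0]=80
step 16: P3: store L1 := 34  ⟶  IIIM  (L1)  txn=BusUpgr  M[L1]=30
step 17: P0: load  L2  ⟶  EIII  (L2)  txn=BusRd  M[L2]=50
step 18: P1: load  L1  ⟶  ISIS  (L1)  txn=BusRd+Flush  M[L1]=34
step 19: P0: load  L0  ⟶  MIII  (L0)  txn=∅  M[L0]=80
step 20: P1: store L2 := 68  ⟶  IMII  (L2)  txn=BusRdX  M[L2]=50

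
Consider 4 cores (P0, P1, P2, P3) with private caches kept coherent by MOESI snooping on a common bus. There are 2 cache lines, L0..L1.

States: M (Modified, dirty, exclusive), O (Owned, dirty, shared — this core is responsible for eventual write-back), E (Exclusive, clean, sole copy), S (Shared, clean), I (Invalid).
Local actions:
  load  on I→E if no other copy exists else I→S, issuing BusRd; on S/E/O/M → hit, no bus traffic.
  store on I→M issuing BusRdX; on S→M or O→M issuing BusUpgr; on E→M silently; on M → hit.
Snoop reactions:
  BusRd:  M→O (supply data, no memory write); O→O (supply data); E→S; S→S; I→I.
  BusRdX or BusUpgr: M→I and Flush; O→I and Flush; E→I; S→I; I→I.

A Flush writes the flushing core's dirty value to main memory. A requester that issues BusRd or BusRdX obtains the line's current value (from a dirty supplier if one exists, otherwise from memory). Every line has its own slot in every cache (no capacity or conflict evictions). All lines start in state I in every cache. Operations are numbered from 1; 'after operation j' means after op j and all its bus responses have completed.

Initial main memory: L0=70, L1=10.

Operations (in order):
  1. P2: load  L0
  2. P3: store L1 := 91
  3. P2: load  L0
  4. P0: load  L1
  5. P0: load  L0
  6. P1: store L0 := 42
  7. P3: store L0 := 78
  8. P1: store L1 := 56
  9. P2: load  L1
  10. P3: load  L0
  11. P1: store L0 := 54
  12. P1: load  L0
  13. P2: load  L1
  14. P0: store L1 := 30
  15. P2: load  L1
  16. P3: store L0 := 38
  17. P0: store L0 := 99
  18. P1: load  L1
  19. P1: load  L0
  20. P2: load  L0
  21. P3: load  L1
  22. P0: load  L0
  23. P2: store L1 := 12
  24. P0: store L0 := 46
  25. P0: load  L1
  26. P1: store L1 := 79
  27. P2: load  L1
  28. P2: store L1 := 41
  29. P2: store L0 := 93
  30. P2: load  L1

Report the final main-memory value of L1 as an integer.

memory[L1] = 79

1. P2: load  L0  bus=[BusRd]  L0: P0=I P1=I P2=E P3=I  mem[L0]=70
2. P3: store L1 := 91  bus=[BusRdX]  L1: P0=I P1=I P2=I P3=M  mem[L1]=10
3. P2: load  L0  bus=[-]  L0: P0=I P1=I P2=E P3=I  mem[L0]=70
4. P0: load  L1  bus=[BusRd]  L1: P0=S P1=I P2=I P3=O  mem[L1]=10
5. P0: load  L0  bus=[BusRd]  L0: P0=S P1=I P2=S P3=I  mem[L0]=70
6. P1: store L0 := 42  bus=[BusRdX]  L0: P0=I P1=M P2=I P3=I  mem[L0]=70
7. P3: store L0 := 78  bus=[BusRdX,Flush]  L0: P0=I P1=I P2=I P3=M  mem[L0]=42
8. P1: store L1 := 56  bus=[BusRdX,Flush]  L1: P0=I P1=M P2=I P3=I  mem[L1]=91
9. P2: load  L1  bus=[BusRd]  L1: P0=I P1=O P2=S P3=I  mem[L1]=91
10. P3: load  L0  bus=[-]  L0: P0=I P1=I P2=I P3=M  mem[L0]=42
11. P1: store L0 := 54  bus=[BusRdX,Flush]  L0: P0=I P1=M P2=I P3=I  mem[L0]=78
12. P1: load  L0  bus=[-]  L0: P0=I P1=M P2=I P3=I  mem[L0]=78
13. P2: load  L1  bus=[-]  L1: P0=I P1=O P2=S P3=I  mem[L1]=91
14. P0: store L1 := 30  bus=[BusRdX,Flush]  L1: P0=M P1=I P2=I P3=I  mem[L1]=56
15. P2: load  L1  bus=[BusRd]  L1: P0=O P1=I P2=S P3=I  mem[L1]=56
16. P3: store L0 := 38  bus=[BusRdX,Flush]  L0: P0=I P1=I P2=I P3=M  mem[L0]=54
17. P0: store L0 := 99  bus=[BusRdX,Flush]  L0: P0=M P1=I P2=I P3=I  mem[L0]=38
18. P1: load  L1  bus=[BusRd]  L1: P0=O P1=S P2=S P3=I  mem[L1]=56
19. P1: load  L0  bus=[BusRd]  L0: P0=O P1=S P2=I P3=I  mem[L0]=38
20. P2: load  L0  bus=[BusRd]  L0: P0=O P1=S P2=S P3=I  mem[L0]=38
21. P3: load  L1  bus=[BusRd]  L1: P0=O P1=S P2=S P3=S  mem[L1]=56
22. P0: load  L0  bus=[-]  L0: P0=O P1=S P2=S P3=I  mem[L0]=38
23. P2: store L1 := 12  bus=[BusUpgr,Flush]  L1: P0=I P1=I P2=M P3=I  mem[L1]=30
24. P0: store L0 := 46  bus=[BusUpgr]  L0: P0=M P1=I P2=I P3=I  mem[L0]=38
25. P0: load  L1  bus=[BusRd]  L1: P0=S P1=I P2=O P3=I  mem[L1]=30
26. P1: store L1 := 79  bus=[BusRdX,Flush]  L1: P0=I P1=M P2=I P3=I  mem[L1]=12
27. P2: load  L1  bus=[BusRd]  L1: P0=I P1=O P2=S P3=I  mem[L1]=12
28. P2: store L1 := 41  bus=[BusUpgr,Flush]  L1: P0=I P1=I P2=M P3=I  mem[L1]=79
29. P2: store L0 := 93  bus=[BusRdX,Flush]  L0: P0=I P1=I P2=M P3=I  mem[L0]=46
30. P2: load  L1  bus=[-]  L1: P0=I P1=I P2=M P3=I  mem[L1]=79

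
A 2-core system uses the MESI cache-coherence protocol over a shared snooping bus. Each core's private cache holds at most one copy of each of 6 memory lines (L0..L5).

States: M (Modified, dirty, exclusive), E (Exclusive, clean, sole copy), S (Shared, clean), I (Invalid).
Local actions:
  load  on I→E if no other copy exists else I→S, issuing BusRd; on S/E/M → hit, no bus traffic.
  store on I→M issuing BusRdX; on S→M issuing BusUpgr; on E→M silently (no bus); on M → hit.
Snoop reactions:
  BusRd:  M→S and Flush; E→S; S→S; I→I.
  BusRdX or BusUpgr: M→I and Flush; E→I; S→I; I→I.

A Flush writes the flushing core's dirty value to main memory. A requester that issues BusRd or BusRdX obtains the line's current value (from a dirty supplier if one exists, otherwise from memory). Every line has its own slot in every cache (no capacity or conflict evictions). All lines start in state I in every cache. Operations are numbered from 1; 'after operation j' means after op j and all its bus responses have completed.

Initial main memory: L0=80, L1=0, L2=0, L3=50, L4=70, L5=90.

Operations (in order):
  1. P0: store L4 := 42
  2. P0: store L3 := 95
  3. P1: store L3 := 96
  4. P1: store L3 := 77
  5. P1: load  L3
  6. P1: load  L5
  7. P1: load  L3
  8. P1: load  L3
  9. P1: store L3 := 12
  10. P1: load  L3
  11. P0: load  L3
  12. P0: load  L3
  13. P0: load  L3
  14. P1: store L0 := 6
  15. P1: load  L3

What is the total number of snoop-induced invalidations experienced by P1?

invalidations = 0

[1] P0: store L4 := 42 | P0:M(42), P1:I | bus: BusRdX
[2] P0: store L3 := 95 | P0:M(95), P1:I | bus: BusRdX
[3] P1: store L3 := 96 | P0:I, P1:M(96) | bus: BusRdX,Flush
[4] P1: store L3 := 77 | P0:I, P1:M(77) | bus: none
[5] P1: load  L3 | P0:I, P1:M(77) | bus: none
[6] P1: load  L5 | P0:I, P1:E(90) | bus: BusRd
[7] P1: load  L3 | P0:I, P1:M(77) | bus: none
[8] P1: load  L3 | P0:I, P1:M(77) | bus: none
[9] P1: store L3 := 12 | P0:I, P1:M(12) | bus: none
[10] P1: load  L3 | P0:I, P1:M(12) | bus: none
[11] P0: load  L3 | P0:S(12), P1:S(12) | bus: BusRd,Flush
[12] P0: load  L3 | P0:S(12), P1:S(12) | bus: none
[13] P0: load  L3 | P0:S(12), P1:S(12) | bus: none
[14] P1: store L0 := 6 | P0:I, P1:M(6) | bus: BusRdX
[15] P1: load  L3 | P0:S(12), P1:S(12) | bus: none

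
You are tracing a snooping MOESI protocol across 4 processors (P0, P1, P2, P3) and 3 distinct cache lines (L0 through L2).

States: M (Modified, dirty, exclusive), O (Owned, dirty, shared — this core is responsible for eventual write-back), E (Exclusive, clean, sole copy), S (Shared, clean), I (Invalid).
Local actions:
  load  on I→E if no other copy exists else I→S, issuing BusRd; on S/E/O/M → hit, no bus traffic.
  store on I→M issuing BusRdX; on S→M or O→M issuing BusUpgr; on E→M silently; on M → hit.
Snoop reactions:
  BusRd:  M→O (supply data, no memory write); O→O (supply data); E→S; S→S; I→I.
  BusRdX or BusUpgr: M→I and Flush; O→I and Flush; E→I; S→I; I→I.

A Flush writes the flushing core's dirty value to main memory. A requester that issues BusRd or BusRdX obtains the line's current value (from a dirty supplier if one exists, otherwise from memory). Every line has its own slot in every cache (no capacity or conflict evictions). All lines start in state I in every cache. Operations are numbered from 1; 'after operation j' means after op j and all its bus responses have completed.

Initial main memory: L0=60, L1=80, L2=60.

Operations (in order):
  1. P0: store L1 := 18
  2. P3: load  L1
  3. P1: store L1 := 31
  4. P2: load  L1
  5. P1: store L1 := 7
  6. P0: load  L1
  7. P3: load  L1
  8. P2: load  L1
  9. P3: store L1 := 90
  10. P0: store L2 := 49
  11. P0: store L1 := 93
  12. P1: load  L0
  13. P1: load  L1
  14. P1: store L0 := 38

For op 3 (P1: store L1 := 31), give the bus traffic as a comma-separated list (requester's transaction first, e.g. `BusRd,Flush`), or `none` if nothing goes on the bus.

bus = BusRdX,Flush

[1] P0: store L1 := 18 | P0:M(18), P1:I, P2:I, P3:I | bus: BusRdX
[2] P3: load  L1 | P0:O(18), P1:I, P2:I, P3:S(18) | bus: BusRd
[3] P1: store L1 := 31 | P0:I, P1:M(31), P2:I, P3:I | bus: BusRdX,Flush
[4] P2: load  L1 | P0:I, P1:O(31), P2:S(31), P3:I | bus: BusRd
[5] P1: store L1 := 7 | P0:I, P1:M(7), P2:I, P3:I | bus: BusUpgr
[6] P0: load  L1 | P0:S(7), P1:O(7), P2:I, P3:I | bus: BusRd
[7] P3: load  L1 | P0:S(7), P1:O(7), P2:I, P3:S(7) | bus: BusRd
[8] P2: load  L1 | P0:S(7), P1:O(7), P2:S(7), P3:S(7) | bus: BusRd
[9] P3: store L1 := 90 | P0:I, P1:I, P2:I, P3:M(90) | bus: BusUpgr,Flush
[10] P0: store L2 := 49 | P0:M(49), P1:I, P2:I, P3:I | bus: BusRdX
[11] P0: store L1 := 93 | P0:M(93), P1:I, P2:I, P3:I | bus: BusRdX,Flush
[12] P1: load  L0 | P0:I, P1:E(60), P2:I, P3:I | bus: BusRd
[13] P1: load  L1 | P0:O(93), P1:S(93), P2:I, P3:I | bus: BusRd
[14] P1: store L0 := 38 | P0:I, P1:M(38), P2:I, P3:I | bus: none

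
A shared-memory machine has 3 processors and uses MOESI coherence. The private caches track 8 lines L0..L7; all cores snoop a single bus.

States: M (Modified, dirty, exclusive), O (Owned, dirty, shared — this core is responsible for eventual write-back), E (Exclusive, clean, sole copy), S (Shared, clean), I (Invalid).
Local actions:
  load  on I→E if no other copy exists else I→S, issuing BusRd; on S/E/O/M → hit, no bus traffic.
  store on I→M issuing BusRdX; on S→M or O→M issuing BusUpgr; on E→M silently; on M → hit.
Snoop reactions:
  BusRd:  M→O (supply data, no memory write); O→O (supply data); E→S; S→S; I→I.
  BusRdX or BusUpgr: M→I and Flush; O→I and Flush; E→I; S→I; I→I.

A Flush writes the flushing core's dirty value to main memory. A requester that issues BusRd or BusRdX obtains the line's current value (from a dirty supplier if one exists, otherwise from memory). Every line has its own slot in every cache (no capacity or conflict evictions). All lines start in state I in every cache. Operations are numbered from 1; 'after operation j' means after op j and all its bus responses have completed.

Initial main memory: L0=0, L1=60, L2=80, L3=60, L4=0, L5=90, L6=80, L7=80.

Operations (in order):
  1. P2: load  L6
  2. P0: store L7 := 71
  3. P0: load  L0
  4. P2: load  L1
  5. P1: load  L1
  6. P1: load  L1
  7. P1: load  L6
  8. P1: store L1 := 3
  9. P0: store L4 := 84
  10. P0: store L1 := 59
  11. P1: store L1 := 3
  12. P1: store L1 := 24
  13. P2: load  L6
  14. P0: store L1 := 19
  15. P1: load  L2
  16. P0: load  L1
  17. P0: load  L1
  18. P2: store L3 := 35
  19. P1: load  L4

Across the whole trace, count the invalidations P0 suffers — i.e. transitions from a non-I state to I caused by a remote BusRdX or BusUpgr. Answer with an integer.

step 1: P2: load  L6  ⟶  IIE  (L6)  txn=BusRd  M[L6]=80
step 2: P0: store L7 := 71  ⟶  MII  (L7)  txn=BusRdX  M[L7]=80
step 3: P0: load  L0  ⟶  EII  (L0)  txn=BusRd  M[L0]=0
step 4: P2: load  L1  ⟶  IIE  (L1)  txn=BusRd  M[L1]=60
step 5: P1: load  L1  ⟶  ISS  (L1)  txn=BusRd  M[L1]=60
step 6: P1: load  L1  ⟶  ISS  (L1)  txn=∅  M[L1]=60
step 7: P1: load  L6  ⟶  ISS  (L6)  txn=BusRd  M[L6]=80
step 8: P1: store L1 := 3  ⟶  IMI  (L1)  txn=BusUpgr  M[L1]=60
step 9: P0: store L4 := 84  ⟶  MII  (L4)  txn=BusRdX  M[L4]=0
step 10: P0: store L1 := 59  ⟶  MII  (L1)  txn=BusRdX+Flush  M[L1]=3
step 11: P1: store L1 := 3  ⟶  IMI  (L1)  txn=BusRdX+Flush  M[L1]=59
step 12: P1: store L1 := 24  ⟶  IMI  (L1)  txn=∅  M[L1]=59
step 13: P2: load  L6  ⟶  ISS  (L6)  txn=∅  M[L6]=80
step 14: P0: store L1 := 19  ⟶  MII  (L1)  txn=BusRdX+Flush  M[L1]=24
step 15: P1: load  L2  ⟶  IEI  (L2)  txn=BusRd  M[L2]=80
step 16: P0: load  L1  ⟶  MII  (L1)  txn=∅  M[L1]=24
step 17: P0: load  L1  ⟶  MII  (L1)  txn=∅  M[L1]=24
step 18: P2: store L3 := 35  ⟶  IIM  (L3)  txn=BusRdX  M[L3]=60
step 19: P1: load  L4  ⟶  OSI  (L4)  txn=BusRd  M[L4]=0

invalidations = 1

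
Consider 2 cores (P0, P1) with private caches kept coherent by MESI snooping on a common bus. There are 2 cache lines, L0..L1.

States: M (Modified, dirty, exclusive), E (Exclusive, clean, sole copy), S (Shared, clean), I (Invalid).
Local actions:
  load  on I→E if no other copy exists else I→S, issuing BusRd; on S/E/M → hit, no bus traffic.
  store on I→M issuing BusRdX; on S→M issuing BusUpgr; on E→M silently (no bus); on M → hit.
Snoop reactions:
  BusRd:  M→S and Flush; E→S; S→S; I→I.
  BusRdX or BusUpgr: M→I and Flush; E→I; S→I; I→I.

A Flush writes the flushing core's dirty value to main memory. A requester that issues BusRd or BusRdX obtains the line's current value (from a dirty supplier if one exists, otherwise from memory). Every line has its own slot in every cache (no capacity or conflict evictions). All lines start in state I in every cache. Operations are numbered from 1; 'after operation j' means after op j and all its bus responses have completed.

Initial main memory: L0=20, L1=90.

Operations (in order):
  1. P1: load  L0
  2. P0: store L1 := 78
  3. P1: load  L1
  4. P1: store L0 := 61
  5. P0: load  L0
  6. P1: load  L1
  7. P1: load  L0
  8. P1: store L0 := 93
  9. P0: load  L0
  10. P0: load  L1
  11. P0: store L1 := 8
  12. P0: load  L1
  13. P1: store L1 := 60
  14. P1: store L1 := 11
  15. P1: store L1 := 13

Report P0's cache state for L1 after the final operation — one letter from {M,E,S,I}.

state = I

1. P1: load  L0  bus=[BusRd]  L0: P0=I P1=E  mem[L0]=20
2. P0: store L1 := 78  bus=[BusRdX]  L1: P0=M P1=I  mem[L1]=90
3. P1: load  L1  bus=[BusRd,Flush]  L1: P0=S P1=S  mem[L1]=78
4. P1: store L0 := 61  bus=[-]  L0: P0=I P1=M  mem[L0]=20
5. P0: load  L0  bus=[BusRd,Flush]  L0: P0=S P1=S  mem[L0]=61
6. P1: load  L1  bus=[-]  L1: P0=S P1=S  mem[L1]=78
7. P1: load  L0  bus=[-]  L0: P0=S P1=S  mem[L0]=61
8. P1: store L0 := 93  bus=[BusUpgr]  L0: P0=I P1=M  mem[L0]=61
9. P0: load  L0  bus=[BusRd,Flush]  L0: P0=S P1=S  mem[L0]=93
10. P0: load  L1  bus=[-]  L1: P0=S P1=S  mem[L1]=78
11. P0: store L1 := 8  bus=[BusUpgr]  L1: P0=M P1=I  mem[L1]=78
12. P0: load  L1  bus=[-]  L1: P0=M P1=I  mem[L1]=78
13. P1: store L1 := 60  bus=[BusRdX,Flush]  L1: P0=I P1=M  mem[L1]=8
14. P1: store L1 := 11  bus=[-]  L1: P0=I P1=M  mem[L1]=8
15. P1: store L1 := 13  bus=[-]  L1: P0=I P1=M  mem[L1]=8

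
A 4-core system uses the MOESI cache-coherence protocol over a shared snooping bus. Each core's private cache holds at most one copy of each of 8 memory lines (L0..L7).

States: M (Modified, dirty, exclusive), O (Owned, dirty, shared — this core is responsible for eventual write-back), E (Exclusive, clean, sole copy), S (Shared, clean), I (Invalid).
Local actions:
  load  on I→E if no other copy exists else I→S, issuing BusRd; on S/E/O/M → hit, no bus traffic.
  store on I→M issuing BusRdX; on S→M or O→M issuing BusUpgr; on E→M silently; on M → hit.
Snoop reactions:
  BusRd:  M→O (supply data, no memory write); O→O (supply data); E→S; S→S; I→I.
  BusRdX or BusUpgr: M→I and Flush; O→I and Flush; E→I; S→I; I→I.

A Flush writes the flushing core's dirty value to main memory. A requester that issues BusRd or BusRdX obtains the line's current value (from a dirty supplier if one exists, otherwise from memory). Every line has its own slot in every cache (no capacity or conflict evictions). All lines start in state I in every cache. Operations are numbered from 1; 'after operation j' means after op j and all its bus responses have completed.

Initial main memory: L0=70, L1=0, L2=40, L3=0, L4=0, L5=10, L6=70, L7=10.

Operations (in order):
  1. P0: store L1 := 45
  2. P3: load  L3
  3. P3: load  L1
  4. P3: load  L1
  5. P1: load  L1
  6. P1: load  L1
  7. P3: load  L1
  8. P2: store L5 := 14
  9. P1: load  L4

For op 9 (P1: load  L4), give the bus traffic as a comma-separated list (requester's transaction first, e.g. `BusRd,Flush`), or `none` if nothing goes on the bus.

step 1: P0: store L1 := 45  ⟶  MIII  (L1)  txn=BusRdX  M[L1]=0
step 2: P3: load  L3  ⟶  IIIE  (L3)  txn=BusRd  M[L3]=0
step 3: P3: load  L1  ⟶  OIIS  (L1)  txn=BusRd  M[L1]=0
step 4: P3: load  L1  ⟶  OIIS  (L1)  txn=∅  M[L1]=0
step 5: P1: load  L1  ⟶  OSIS  (L1)  txn=BusRd  M[L1]=0
step 6: P1: load  L1  ⟶  OSIS  (L1)  txn=∅  M[L1]=0
step 7: P3: load  L1  ⟶  OSIS  (L1)  txn=∅  M[L1]=0
step 8: P2: store L5 := 14  ⟶  IIMI  (L5)  txn=BusRdX  M[L5]=10
step 9: P1: load  L4  ⟶  IEII  (L4)  txn=BusRd  M[L4]=0

bus = BusRd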